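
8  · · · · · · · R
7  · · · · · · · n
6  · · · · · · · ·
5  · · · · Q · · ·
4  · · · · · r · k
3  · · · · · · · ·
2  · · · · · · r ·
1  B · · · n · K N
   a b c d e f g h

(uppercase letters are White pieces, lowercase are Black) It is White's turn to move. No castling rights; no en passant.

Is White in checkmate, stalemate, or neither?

checkmate

White to move; white king on g1.
In check: yes, from the black rook on g2.
King squares — f1: attacked by Rf4; h1: own knight; f2: attacked by Rg2; g2: attacked by Ne1; h2: attacked by Rg2.
Legal moves for White: none.
In check with no legal moves → checkmate.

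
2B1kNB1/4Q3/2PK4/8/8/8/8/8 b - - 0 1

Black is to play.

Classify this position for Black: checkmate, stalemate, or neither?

Black to move; black king on e8.
In check: yes, from the white queen on e7.
King squares — d7: attacked by Pc6; e7: attacked by Kd6; f7: attacked by Qe7; d8: attacked by Qe7; f8: attacked by Qe7.
Legal moves for Black: none.
In check with no legal moves → checkmate.

checkmate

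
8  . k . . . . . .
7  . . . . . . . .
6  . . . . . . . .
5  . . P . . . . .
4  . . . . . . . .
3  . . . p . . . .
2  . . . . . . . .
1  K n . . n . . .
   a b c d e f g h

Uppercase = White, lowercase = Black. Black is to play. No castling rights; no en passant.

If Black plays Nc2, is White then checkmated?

no

After Nc2: white king on a1; in check: yes, from the black knight on c2.
White has 3 legal replies: Kb2, Ka2, Kxb1.
In check but a legal move exists → not checkmate.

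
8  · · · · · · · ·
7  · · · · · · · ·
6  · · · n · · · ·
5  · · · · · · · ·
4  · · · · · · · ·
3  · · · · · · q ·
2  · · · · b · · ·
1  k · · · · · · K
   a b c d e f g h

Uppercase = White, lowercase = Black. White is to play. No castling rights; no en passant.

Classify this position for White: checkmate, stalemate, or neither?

stalemate

White to move; white king on h1.
In check: no.
King squares — g1: attacked by Qg3; g2: attacked by Qg3; h2: attacked by Qg3.
Legal moves for White: none.
Not in check and no legal moves → stalemate.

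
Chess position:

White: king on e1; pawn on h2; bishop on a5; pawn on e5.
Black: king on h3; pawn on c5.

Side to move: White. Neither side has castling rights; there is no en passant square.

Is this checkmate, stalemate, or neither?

neither

White to move; white king on e1.
In check: no.
Legal moves for White: Bd8, Bc7, Bb6, Bb4, Bc3, Bd2, Kf2, Ke2, Kd2, Kf1, Kd1, e6.
White has 12 legal moves and is not in check → neither.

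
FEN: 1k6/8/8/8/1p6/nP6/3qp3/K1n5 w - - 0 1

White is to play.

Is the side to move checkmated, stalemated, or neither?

White to move; white king on a1.
In check: no.
King squares — b1: attacked by Na3; a2: attacked by Nc1; b2: attacked by Qd2.
Legal moves for White: none.
Not in check and no legal moves → stalemate.

stalemate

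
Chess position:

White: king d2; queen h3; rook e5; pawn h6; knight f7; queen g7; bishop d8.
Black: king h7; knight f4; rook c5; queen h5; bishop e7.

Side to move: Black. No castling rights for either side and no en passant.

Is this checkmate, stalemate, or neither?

checkmate

Black to move; black king on h7.
In check: yes, from the white queen on g7.
King squares — g6: attacked by Qg7; h6: attacked by Nf7; g7: attacked by Ph6; g8: attacked by Qg7; h8: attacked by Nf7.
Legal moves for Black: none.
In check with no legal moves → checkmate.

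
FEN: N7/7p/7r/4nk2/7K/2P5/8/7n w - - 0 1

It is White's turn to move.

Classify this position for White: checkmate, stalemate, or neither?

checkmate

White to move; white king on h4.
In check: yes, from the black rook on h6.
King squares — g3: attacked by Nh1; h3: attacked by Rh6; g4: attacked by Ne5; g5: attacked by Kf5; h5: attacked by Rh6.
Legal moves for White: none.
In check with no legal moves → checkmate.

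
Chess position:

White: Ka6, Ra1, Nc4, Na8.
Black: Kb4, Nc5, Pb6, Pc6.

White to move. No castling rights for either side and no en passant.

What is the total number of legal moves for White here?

White to move; king on a6.
In check: yes, from the black knight on c5.
Legal moves: Ka7, Kxb6.
Count: 2.

2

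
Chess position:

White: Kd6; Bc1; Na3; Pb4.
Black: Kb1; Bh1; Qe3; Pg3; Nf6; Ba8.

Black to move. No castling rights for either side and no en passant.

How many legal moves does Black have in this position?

4

Black to move; king on b1.
In check: yes, from the white knight on a3.
Legal moves: Ka2, Kxc1, Ka1, Qxa3.
Count: 4.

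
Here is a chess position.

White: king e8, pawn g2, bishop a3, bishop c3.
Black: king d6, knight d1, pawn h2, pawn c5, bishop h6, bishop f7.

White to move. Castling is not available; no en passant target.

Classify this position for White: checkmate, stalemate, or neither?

White to move; white king on e8.
In check: yes, from the black bishop on f7.
Legal moves for White: Kd8, Kxf7.
White is in check but has 2 legal moves → neither.

neither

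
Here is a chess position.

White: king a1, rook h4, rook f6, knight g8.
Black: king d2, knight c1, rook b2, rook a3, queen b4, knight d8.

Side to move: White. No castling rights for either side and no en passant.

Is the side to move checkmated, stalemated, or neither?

checkmate

White to move; white king on a1.
In check: yes, from the black rook on a3.
King squares — b1: attacked by Rb2; a2: attacked by Nc1; b2: attacked by Qb4.
Legal moves for White: none.
In check with no legal moves → checkmate.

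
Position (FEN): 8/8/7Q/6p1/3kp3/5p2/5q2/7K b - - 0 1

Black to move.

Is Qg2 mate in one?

yes

After Qg2: white king on h1; in check: yes, from the black queen on g2.
King squares — g1: attacked by Qg2; g2: attacked by Pf3; h2: attacked by Qg2.
White has no legal moves → checkmate.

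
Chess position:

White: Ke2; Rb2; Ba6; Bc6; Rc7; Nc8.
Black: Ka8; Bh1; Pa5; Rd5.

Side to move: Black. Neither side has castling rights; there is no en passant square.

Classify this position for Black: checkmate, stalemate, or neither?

checkmate

Black to move; black king on a8.
In check: yes, from the white bishop on c6.
King squares — a7: attacked by Rc7; b7: attacked by Rb2; b8: attacked by Rb2.
Legal moves for Black: none.
In check with no legal moves → checkmate.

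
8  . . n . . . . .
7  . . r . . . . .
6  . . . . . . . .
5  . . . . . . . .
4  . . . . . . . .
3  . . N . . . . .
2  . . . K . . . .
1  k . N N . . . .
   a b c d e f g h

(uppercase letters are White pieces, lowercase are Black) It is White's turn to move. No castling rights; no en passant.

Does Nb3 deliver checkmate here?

yes

After Nb3: black king on a1; in check: yes, from the white knight on b3.
King squares — b1: attacked by Nc3; a2: attacked by Nc3; b2: attacked by Nd1.
Black has no legal moves → checkmate.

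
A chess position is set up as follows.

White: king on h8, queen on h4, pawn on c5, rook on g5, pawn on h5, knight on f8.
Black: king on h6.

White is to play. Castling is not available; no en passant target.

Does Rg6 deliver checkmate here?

yes

After Rg6: black king on h6; in check: yes, from the white rook on g6.
King squares — g5: attacked by Qh4; h5: attacked by Qh4; g6: attacked by Ph5; g7: attacked by Rg6; h7: attacked by Nf8.
Black has no legal moves → checkmate.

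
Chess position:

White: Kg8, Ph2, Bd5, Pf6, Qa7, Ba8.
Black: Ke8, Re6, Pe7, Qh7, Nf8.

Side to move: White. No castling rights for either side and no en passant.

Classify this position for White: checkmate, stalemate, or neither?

White to move; white king on g8.
In check: yes, from the black queen on h7.
King squares — f7: attacked by Qh7; g7: attacked by Qh7; h7: attacked by Nf8; f8: attacked by Ke8; h8: attacked by Qh7.
Legal moves for White: none.
In check with no legal moves → checkmate.

checkmate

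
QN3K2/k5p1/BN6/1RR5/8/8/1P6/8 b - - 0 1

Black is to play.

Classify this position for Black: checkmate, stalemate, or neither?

checkmate

Black to move; black king on a7.
In check: yes, from the white queen on a8.
King squares — a6: attacked by Qa8; b6: attacked by Rb5; b7: attacked by Ba6; a8: attacked by Nb6; b8: attacked by Qa8.
Legal moves for Black: none.
In check with no legal moves → checkmate.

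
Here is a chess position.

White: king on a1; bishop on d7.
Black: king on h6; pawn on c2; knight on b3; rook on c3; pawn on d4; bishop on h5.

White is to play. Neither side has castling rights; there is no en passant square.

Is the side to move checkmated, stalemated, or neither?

White to move; white king on a1.
In check: yes, from the black knight on b3.
Legal moves for White: Kb2, Ka2.
White is in check but has 2 legal moves → neither.

neither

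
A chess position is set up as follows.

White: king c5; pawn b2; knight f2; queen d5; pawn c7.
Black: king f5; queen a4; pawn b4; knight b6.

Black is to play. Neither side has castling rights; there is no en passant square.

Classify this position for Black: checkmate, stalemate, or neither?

Black to move; black king on f5.
In check: yes, from the white queen on d5.
King squares — e4: attacked by Nf2; f4: available; g4: attacked by Nf2; e5: attacked by Qd5; g5: attacked by Qd5; e6: attacked by Qd5; f6: available; g6: available.
Legal moves for Black: Kg6, Kf6, Kf4, Nxd5.
Black is in check but has 4 legal moves → neither.

neither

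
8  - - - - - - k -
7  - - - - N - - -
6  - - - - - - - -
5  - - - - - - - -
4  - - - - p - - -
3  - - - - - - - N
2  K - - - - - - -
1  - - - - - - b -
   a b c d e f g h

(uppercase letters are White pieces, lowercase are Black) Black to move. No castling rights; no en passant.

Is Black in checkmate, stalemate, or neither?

neither

Black to move; black king on g8.
In check: yes, from the white knight on e7.
Legal moves for Black: Kh8, Kf8, Kh7, Kg7, Kf7.
Black is in check but has 5 legal moves → neither.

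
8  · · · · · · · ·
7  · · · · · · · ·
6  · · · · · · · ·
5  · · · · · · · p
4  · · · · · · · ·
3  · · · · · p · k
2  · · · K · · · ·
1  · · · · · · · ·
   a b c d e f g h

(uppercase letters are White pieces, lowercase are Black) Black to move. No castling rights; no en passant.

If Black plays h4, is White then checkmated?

After h4: white king on d2; in check: no.
White is not in check, so this cannot be checkmate.

no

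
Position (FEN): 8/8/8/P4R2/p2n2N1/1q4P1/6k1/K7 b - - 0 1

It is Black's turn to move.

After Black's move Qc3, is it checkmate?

no

After Qc3: white king on a1; in check: yes, from the black queen on c3.
White has 2 legal replies: Ka2, Kb1.
In check but a legal move exists → not checkmate.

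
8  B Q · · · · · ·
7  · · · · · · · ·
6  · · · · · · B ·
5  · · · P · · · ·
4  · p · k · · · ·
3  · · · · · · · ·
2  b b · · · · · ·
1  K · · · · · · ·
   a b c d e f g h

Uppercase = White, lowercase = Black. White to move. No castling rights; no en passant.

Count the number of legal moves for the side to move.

2

White to move; king on a1.
In check: yes, from the black bishop on b2.
Legal moves: Kxb2, Kxa2.
Count: 2.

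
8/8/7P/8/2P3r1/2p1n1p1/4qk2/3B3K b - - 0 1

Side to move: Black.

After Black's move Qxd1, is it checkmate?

After Qxd1: white king on h1; in check: yes, from the black queen on d1.
King squares — g1: attacked by Qd1; g2: attacked by Kf2; h2: attacked by Pg3.
White has no legal moves → checkmate.

yes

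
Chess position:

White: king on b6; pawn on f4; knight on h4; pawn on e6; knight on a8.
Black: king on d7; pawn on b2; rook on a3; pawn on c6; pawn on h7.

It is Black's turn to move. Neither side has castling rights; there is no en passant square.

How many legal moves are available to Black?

Black to move; king on d7.
In check: yes, from the white pawn on e6.
Legal moves: Ke8, Kd8, Kc8, Ke7, Kxe6, Kd6.
Count: 6.

6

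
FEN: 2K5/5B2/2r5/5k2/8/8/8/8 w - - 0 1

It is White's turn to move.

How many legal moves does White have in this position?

4

White to move; king on c8.
In check: yes, from the black rook on c6.
Legal moves: Kd8, Kb8, Kd7, Kb7.
Count: 4.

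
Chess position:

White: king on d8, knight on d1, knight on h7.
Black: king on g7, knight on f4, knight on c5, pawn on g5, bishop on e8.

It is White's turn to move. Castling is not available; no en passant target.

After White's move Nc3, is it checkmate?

no

After Nc3: black king on g7; in check: no.
Black is not in check, so this cannot be checkmate.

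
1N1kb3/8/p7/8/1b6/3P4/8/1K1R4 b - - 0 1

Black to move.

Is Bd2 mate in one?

After Bd2: white king on b1; in check: no.
White is not in check, so this cannot be checkmate.

no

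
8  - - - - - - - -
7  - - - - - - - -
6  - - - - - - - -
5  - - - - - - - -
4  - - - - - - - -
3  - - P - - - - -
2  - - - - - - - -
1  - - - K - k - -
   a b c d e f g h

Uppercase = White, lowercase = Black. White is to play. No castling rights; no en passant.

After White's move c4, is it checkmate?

no

After c4: black king on f1; in check: no.
Black is not in check, so this cannot be checkmate.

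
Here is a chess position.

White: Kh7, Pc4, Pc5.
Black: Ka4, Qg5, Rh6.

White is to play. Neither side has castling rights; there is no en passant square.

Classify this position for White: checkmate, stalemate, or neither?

White to move; white king on h7.
In check: yes, from the black rook on h6.
King squares — g6: attacked by Qg5; h6: attacked by Qg5; g7: attacked by Qg5; g8: attacked by Qg5; h8: attacked by Rh6.
Legal moves for White: none.
In check with no legal moves → checkmate.

checkmate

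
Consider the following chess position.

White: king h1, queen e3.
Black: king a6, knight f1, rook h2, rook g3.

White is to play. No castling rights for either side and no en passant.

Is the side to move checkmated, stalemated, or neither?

checkmate

White to move; white king on h1.
In check: yes, from the black rook on h2.
King squares — g1: attacked by Rg3; g2: attacked by Rh2; h2: attacked by Nf1.
Legal moves for White: none.
In check with no legal moves → checkmate.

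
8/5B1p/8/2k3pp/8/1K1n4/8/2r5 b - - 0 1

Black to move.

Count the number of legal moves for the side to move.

Black to move; king on c5.
In check: no.
Legal moves: Kd6, Kc6, Kb6, Kb5, Kd4, Ne5, Nf4, Nb4, Nf2, Nb2, Ne1, Rc4, Rc3+, Rc2, Rh1, Rg1, Rf1, Re1, Rd1, Rb1+, Ra1, h6, h4, g4.
Count: 24.

24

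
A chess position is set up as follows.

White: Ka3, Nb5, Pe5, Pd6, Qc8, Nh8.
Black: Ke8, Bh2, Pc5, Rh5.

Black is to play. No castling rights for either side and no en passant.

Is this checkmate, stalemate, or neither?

Black to move; black king on e8.
In check: yes, from the white queen on c8.
King squares — d7: attacked by Qc8; e7: attacked by Pd6; f7: attacked by Nh8; d8: attacked by Qc8; f8: attacked by Qc8.
Legal moves for Black: none.
In check with no legal moves → checkmate.

checkmate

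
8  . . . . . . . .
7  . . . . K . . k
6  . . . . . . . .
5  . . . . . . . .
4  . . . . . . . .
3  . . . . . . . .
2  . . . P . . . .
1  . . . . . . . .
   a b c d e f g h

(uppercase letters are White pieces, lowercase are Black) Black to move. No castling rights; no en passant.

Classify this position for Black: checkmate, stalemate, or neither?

Black to move; black king on h7.
In check: no.
Legal moves for Black: Kh8, Kg8, Kg7, Kh6, Kg6.
Black has 5 legal moves and is not in check → neither.

neither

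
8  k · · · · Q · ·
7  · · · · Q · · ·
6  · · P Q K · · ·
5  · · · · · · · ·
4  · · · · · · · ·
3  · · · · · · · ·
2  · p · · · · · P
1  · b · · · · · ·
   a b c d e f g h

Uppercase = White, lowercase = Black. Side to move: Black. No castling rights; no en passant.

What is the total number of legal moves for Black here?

Black to move; king on a8.
In check: yes, from the white queen on f8.
Legal moves: none.
Count: 0.

0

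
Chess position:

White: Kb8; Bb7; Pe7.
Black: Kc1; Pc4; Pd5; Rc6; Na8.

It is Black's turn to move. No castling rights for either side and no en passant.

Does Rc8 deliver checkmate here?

After Rc8: white king on b8; in check: yes, from the black rook on c8.
White has 3 legal replies: Kxc8, Ka7, Bxc8.
In check but a legal move exists → not checkmate.

no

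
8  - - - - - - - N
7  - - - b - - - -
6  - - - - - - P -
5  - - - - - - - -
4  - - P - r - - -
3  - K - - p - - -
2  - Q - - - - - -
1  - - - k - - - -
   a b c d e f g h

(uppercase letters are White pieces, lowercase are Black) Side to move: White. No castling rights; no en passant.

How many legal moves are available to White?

23

White to move; king on b3.
In check: no.
Legal moves: Nf7, Kb4, Kc3, Ka3, Ka2, Qg7, Qf6, Qe5, Qd4+, Qc3, Qa3, Qh2, Qg2, Qf2, Qe2+, Qd2+, Qc2+, Qa2, Qc1+, Qb1+, Qa1+, g7, c5.
Count: 23.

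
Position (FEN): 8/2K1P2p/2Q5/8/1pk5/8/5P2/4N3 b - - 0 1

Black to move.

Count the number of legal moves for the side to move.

Black to move; king on c4.
In check: yes, from the white queen on c6.
Legal moves: Kd4, Kb3.
Count: 2.

2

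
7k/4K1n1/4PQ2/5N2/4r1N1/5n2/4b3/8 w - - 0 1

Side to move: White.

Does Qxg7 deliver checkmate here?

After Qxg7: black king on h8; in check: yes, from the white queen on g7.
King squares — g7: attacked by Nf5; h7: attacked by Qg7; g8: attacked by Qg7.
Black has no legal moves → checkmate.

yes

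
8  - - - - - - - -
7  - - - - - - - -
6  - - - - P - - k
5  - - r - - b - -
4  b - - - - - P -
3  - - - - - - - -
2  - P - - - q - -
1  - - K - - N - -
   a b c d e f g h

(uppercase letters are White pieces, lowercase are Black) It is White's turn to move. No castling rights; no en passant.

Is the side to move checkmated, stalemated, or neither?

White to move; white king on c1.
In check: yes, from the black rook on c5.
King squares — b1: attacked by Bf5; d1: attacked by Ba4; b2: own pawn; c2: attacked by Qf2; d2: attacked by Qf2.
Legal moves for White: none.
In check with no legal moves → checkmate.

checkmate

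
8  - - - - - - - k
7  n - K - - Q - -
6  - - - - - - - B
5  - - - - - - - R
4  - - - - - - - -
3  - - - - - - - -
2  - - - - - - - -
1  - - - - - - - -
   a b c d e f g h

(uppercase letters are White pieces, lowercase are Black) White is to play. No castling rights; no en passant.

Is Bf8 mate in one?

After Bf8: black king on h8; in check: yes, from the white rook on h5.
King squares — g7: attacked by Qf7; h7: attacked by Rh5; g8: attacked by Qf7.
Black has no legal moves → checkmate.

yes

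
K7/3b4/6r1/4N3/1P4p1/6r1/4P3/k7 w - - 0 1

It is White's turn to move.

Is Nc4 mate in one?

After Nc4: black king on a1; in check: no.
Black is not in check, so this cannot be checkmate.

no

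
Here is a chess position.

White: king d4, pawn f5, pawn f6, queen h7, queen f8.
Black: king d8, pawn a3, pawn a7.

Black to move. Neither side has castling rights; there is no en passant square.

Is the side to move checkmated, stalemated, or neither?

Black to move; black king on d8.
In check: yes, from the white queen on f8.
King squares — c7: attacked by Qh7; d7: attacked by Qh7; e7: attacked by Pf6; c8: attacked by Qf8; e8: attacked by Qf8.
Legal moves for Black: none.
In check with no legal moves → checkmate.

checkmate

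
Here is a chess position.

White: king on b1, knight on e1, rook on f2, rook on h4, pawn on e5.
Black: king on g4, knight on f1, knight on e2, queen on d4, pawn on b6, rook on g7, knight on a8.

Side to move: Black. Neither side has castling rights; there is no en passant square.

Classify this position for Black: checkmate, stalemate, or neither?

neither

Black to move; black king on g4.
In check: yes, from the white rook on h4.
King squares — f3: attacked by Ne1; g3: available; h3: attacked by Rh4; f4: attacked by Rf2; h4: available; f5: attacked by Rf2; g5: available; h5: attacked by Rh4.
Legal moves for Black: Kg5, Kxh4, Kg3.
Black is in check but has 3 legal moves → neither.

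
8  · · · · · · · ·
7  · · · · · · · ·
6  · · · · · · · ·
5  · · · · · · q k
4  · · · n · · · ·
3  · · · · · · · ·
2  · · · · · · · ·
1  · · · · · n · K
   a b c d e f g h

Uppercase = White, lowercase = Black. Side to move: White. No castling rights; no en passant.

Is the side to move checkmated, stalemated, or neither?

White to move; white king on h1.
In check: no.
King squares — g1: attacked by Qg5; g2: attacked by Qg5; h2: attacked by Nf1.
Legal moves for White: none.
Not in check and no legal moves → stalemate.

stalemate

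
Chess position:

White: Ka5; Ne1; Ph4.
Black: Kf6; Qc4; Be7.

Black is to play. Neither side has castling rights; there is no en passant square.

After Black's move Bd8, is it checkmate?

yes

After Bd8: white king on a5; in check: yes, from the black bishop on d8.
King squares — a4: attacked by Qc4; b4: attacked by Qc4; b5: attacked by Qc4; a6: attacked by Qc4; b6: attacked by Bd8.
White has no legal moves → checkmate.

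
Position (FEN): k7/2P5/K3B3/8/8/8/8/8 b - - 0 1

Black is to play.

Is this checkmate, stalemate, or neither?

Black to move; black king on a8.
In check: no.
King squares — a7: attacked by Ka6; b7: attacked by Ka6; b8: attacked by Pc7.
Legal moves for Black: none.
Not in check and no legal moves → stalemate.

stalemate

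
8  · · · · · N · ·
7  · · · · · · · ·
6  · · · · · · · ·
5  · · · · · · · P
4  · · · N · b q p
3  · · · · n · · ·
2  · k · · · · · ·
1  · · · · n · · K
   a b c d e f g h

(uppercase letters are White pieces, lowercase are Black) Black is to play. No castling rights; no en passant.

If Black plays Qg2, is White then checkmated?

After Qg2: white king on h1; in check: yes, from the black queen on g2.
King squares — g1: attacked by Qg2; g2: attacked by Ne1; h2: attacked by Qg2.
White has no legal moves → checkmate.

yes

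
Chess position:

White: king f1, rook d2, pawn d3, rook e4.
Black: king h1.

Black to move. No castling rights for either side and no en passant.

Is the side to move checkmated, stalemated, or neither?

Black to move; black king on h1.
In check: no.
King squares — g1: attacked by Kf1; g2: attacked by Kf1; h2: attacked by Rd2.
Legal moves for Black: none.
Not in check and no legal moves → stalemate.

stalemate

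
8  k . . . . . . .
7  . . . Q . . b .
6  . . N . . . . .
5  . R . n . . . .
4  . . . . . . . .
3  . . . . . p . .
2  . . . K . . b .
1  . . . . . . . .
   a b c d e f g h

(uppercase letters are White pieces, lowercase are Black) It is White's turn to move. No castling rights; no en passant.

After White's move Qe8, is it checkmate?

After Qe8: black king on a8; in check: yes, from the white queen on e8.
King squares — a7: attacked by Nc6; b7: attacked by Rb5; b8: attacked by Rb5.
Black has no legal moves → checkmate.

yes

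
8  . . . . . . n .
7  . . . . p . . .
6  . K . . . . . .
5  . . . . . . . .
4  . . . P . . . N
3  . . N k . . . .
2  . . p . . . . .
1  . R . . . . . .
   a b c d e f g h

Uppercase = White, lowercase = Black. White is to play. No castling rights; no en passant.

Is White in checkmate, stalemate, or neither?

neither

White to move; white king on b6.
In check: no.
Legal moves for White include: Kc7, Kb7, Ka7, Kc6, Ka6, Kc5, Kb5, Ka5, Ng6, Nf5, Nf3, Ng2, Nd5, Nb5, Ne4, Na4, Ne2, Na2, ... (list truncated; more exist).
White has legal moves and is not in check → neither.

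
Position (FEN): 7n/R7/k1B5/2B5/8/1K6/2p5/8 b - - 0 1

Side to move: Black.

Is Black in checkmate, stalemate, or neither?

checkmate

Black to move; black king on a6.
In check: yes, from the white rook on a7.
King squares — a5: attacked by Ra7; b5: attacked by Bc6; b6: attacked by Bc5; a7: attacked by Bc5; b7: attacked by Bc6.
Legal moves for Black: none.
In check with no legal moves → checkmate.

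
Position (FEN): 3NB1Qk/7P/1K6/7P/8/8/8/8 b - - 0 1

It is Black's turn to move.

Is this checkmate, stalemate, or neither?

checkmate

Black to move; black king on h8.
In check: yes, from the white queen on g8.
King squares — g7: attacked by Qg8; h7: attacked by Qg8; g8: attacked by Ph7.
Legal moves for Black: none.
In check with no legal moves → checkmate.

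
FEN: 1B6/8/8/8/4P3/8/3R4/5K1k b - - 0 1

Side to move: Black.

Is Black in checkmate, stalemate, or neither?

stalemate

Black to move; black king on h1.
In check: no.
King squares — g1: attacked by Kf1; g2: attacked by Kf1; h2: attacked by Rd2.
Legal moves for Black: none.
Not in check and no legal moves → stalemate.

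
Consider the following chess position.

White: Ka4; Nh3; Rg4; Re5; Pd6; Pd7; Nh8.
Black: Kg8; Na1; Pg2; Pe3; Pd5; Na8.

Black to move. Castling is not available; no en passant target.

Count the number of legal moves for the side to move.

3

Black to move; king on g8.
In check: yes, from the white rook on g4.
Legal moves: Kxh8, Kf8, Kh7.
Count: 3.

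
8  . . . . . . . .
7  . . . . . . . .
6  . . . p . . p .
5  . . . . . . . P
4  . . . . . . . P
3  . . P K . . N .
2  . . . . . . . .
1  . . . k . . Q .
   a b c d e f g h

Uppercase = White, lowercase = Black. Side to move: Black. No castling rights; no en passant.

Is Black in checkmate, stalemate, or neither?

checkmate

Black to move; black king on d1.
In check: yes, from the white queen on g1.
King squares — c1: attacked by Qg1; e1: attacked by Qg1; c2: attacked by Kd3; d2: attacked by Kd3; e2: attacked by Kd3.
Legal moves for Black: none.
In check with no legal moves → checkmate.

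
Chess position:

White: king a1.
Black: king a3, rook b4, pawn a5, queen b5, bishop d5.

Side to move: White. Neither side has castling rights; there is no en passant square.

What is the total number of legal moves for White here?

0

White to move; king on a1.
In check: no.
Legal moves: none.
Count: 0.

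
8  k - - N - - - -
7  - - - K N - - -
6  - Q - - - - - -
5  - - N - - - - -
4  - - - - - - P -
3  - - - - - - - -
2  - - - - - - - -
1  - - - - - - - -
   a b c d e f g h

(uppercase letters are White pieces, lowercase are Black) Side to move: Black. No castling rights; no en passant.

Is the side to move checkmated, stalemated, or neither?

Black to move; black king on a8.
In check: no.
King squares — a7: attacked by Qb6; b7: attacked by Nc5; b8: attacked by Qb6.
Legal moves for Black: none.
Not in check and no legal moves → stalemate.

stalemate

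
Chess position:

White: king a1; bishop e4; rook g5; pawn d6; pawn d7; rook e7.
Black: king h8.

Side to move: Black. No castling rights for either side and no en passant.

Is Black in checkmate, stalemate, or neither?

stalemate

Black to move; black king on h8.
In check: no.
King squares — g7: attacked by Rg5; h7: attacked by Be4; g8: attacked by Rg5.
Legal moves for Black: none.
Not in check and no legal moves → stalemate.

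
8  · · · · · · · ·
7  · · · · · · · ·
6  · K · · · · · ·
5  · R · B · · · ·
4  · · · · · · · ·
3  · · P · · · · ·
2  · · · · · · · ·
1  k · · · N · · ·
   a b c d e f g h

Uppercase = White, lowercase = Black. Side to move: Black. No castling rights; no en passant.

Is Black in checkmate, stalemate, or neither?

stalemate

Black to move; black king on a1.
In check: no.
King squares — b1: attacked by Rb5; a2: attacked by Bd5; b2: attacked by Rb5.
Legal moves for Black: none.
Not in check and no legal moves → stalemate.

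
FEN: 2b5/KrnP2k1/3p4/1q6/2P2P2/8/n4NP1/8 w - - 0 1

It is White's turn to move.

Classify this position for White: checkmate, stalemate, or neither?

checkmate

White to move; white king on a7.
In check: yes, from the black rook on b7.
King squares — a6: attacked by Qb5; b6: attacked by Qb5; b7: attacked by Qb5; a8: attacked by Nc7; b8: attacked by Rb7.
Legal moves for White: none.
In check with no legal moves → checkmate.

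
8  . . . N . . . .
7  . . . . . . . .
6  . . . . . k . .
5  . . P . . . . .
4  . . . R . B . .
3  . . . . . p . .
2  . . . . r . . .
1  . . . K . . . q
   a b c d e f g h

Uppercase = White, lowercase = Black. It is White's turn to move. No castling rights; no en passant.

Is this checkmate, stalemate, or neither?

checkmate

White to move; white king on d1.
In check: yes, from the black queen on h1.
King squares — c1: attacked by Qh1; e1: attacked by Qh1; c2: attacked by Re2; d2: attacked by Re2; e2: attacked by Pf3.
Legal moves for White: none.
In check with no legal moves → checkmate.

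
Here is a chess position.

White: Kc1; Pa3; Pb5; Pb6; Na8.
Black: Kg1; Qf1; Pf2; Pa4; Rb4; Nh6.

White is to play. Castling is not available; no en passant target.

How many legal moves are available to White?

2

White to move; king on c1.
In check: yes, from the black queen on f1.
Legal moves: Kd2, Kc2.
Count: 2.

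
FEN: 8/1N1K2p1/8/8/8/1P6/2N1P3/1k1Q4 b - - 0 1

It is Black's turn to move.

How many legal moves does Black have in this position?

2

Black to move; king on b1.
In check: yes, from the white queen on d1.
Legal moves: Kb2, Ka2.
Count: 2.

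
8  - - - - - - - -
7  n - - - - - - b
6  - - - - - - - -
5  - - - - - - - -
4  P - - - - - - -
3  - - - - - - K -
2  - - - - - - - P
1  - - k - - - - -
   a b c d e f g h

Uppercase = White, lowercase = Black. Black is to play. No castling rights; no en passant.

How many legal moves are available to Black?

Black to move; king on c1.
In check: no.
Legal moves: Bg8, Bg6, Bf5, Be4, Bd3, Bc2, Bb1, Nc8, Nc6, Nb5, Kd2, Kc2, Kb2, Kd1, Kb1.
Count: 15.

15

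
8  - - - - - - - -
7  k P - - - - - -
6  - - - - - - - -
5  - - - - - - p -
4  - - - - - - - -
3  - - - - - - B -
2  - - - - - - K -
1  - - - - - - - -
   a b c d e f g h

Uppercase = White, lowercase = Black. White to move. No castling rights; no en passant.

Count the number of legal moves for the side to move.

White to move; king on g2.
In check: no.
Legal moves: Bb8+, Bc7, Bd6, Be5, Bh4, Bf4, Bh2, Bf2+, Be1, Kh3, Kf3, Kh2, Kf2, Kh1, Kg1, Kf1, b8=Q+, b8=R, b8=B+, b8=N.
Count: 20.

20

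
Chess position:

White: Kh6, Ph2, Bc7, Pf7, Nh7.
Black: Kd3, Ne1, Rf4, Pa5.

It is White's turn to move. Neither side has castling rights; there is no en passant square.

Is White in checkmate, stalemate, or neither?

neither

White to move; white king on h6.
In check: no.
Legal moves for White include: Nf8, Nf6, Ng5, Bd8, Bb8, Bd6, Bb6, Be5, Bxa5, Bxf4, Kg7, Kg6, Kh5, Kg5, f8=Q, f8=R, f8=B, f8=N, ... (list truncated; more exist).
White has legal moves and is not in check → neither.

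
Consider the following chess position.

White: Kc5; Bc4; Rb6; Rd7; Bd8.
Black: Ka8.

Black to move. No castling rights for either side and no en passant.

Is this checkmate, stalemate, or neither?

Black to move; black king on a8.
In check: no.
King squares — a7: attacked by Rd7; b7: attacked by Rb6; b8: attacked by Rb6.
Legal moves for Black: none.
Not in check and no legal moves → stalemate.

stalemate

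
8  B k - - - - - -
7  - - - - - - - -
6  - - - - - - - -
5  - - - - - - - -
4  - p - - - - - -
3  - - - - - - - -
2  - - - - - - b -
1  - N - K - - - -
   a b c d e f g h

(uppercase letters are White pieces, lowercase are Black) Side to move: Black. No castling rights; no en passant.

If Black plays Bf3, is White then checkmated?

no

After Bf3: white king on d1; in check: yes, from the black bishop on f3.
White has 5 legal replies: Kd2, Kc2, Ke1, Kc1, Bxf3.
In check but a legal move exists → not checkmate.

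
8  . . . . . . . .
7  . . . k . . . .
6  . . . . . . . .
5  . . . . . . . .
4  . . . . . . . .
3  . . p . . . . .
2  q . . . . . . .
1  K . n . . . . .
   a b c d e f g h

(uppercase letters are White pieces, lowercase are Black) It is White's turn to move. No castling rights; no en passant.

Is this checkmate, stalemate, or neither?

White to move; white king on a1.
In check: yes, from the black queen on a2.
King squares — b1: attacked by Qa2; a2: attacked by Nc1; b2: attacked by Qa2.
Legal moves for White: none.
In check with no legal moves → checkmate.

checkmate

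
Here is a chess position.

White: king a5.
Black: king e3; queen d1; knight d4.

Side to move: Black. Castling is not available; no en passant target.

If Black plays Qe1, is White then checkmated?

After Qe1: white king on a5; in check: yes, from the black queen on e1.
White has 3 legal replies: Kb6, Ka6, Ka4.
In check but a legal move exists → not checkmate.

no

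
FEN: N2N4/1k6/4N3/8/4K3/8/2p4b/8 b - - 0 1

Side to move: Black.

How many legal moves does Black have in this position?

5

Black to move; king on b7.
In check: yes, from the white knight on d8.
Legal moves: Kc8, Kb8, Kxa8, Ka7, Ka6.
Count: 5.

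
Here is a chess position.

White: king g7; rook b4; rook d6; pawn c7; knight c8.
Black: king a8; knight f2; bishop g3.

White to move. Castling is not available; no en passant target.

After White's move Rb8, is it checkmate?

yes

After Rb8: black king on a8; in check: yes, from the white rook on b8.
King squares — a7: attacked by Nc8; b7: attacked by Rb8; b8: attacked by Pc7.
Black has no legal moves → checkmate.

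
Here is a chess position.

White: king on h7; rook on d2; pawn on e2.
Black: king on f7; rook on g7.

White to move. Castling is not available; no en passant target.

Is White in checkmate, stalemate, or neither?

White to move; white king on h7.
In check: yes, from the black rook on g7.
Legal moves for White: Kh8, Kh6.
White is in check but has 2 legal moves → neither.

neither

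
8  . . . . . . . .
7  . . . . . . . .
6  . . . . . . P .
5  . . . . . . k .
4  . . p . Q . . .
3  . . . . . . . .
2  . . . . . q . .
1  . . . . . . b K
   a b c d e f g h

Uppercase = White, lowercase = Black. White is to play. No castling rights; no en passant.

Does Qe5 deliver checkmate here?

no

After Qe5: black king on g5; in check: yes, from the white queen on e5.
Black has 5 legal replies: Kh6, Kxg6, Kh4, Kg4, Qf5.
In check but a legal move exists → not checkmate.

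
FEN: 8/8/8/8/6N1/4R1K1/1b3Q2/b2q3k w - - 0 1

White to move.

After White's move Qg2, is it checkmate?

After Qg2: black king on h1; in check: yes, from the white queen on g2.
King squares — g1: attacked by Qg2; g2: attacked by Kg3; h2: attacked by Qg2.
Black has no legal moves → checkmate.

yes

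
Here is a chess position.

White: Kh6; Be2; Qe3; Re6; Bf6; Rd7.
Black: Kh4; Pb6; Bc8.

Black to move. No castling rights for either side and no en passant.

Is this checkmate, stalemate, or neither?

checkmate

Black to move; black king on h4.
In check: yes, from the white bishop on f6.
King squares — g3: attacked by Qe3; h3: attacked by Qe3; g4: attacked by Be2; g5: attacked by Qe3; h5: attacked by Be2.
Legal moves for Black: none.
In check with no legal moves → checkmate.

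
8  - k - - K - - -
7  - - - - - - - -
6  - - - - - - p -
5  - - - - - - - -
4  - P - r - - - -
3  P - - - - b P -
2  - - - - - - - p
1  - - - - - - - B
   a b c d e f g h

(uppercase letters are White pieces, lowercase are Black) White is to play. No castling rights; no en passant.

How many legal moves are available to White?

8

White to move; king on e8.
In check: no.
Legal moves: Kf8, Kf7, Ke7, Bxf3, Bg2, b5, g4, a4.
Count: 8.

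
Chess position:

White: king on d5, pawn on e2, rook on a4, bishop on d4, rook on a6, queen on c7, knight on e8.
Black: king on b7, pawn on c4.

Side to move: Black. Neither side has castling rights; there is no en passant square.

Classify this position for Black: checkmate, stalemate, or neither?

Black to move; black king on b7.
In check: yes, from the white queen on c7.
King squares — a6: attacked by Ra4; b6: attacked by Bd4; c6: attacked by Kd5; a7: attacked by Bd4; c7: attacked by Ne8; a8: attacked by Ra6; b8: attacked by Qc7; c8: attacked by Qc7.
Legal moves for Black: none.
In check with no legal moves → checkmate.

checkmate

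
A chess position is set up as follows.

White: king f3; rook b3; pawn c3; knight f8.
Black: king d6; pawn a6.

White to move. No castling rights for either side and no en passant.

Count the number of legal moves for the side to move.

21

White to move; king on f3.
In check: no.
Legal moves: Nh7, Nd7, Ng6, Ne6, Kg4, Kf4, Ke4, Kg3, Ke3, Kg2, Kf2, Ke2, Rb8, Rb7, Rb6+, Rb5, Rb4, Ra3, Rb2, Rb1, c4.
Count: 21.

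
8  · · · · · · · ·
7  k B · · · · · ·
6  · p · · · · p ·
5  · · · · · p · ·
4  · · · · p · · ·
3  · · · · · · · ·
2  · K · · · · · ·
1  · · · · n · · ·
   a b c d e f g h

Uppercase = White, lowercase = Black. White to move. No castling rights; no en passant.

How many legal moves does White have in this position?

White to move; king on b2.
In check: no.
Legal moves: Bc8, Ba8, Bc6, Ba6, Bd5, Bxe4, Kc3, Kb3, Ka3, Ka2, Kc1, Kb1, Ka1.
Count: 13.

13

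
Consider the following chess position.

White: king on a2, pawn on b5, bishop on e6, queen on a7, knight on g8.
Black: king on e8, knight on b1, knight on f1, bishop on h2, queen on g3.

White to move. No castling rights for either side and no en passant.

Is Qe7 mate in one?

After Qe7: black king on e8; in check: yes, from the white queen on e7.
King squares — d7: attacked by Be6; e7: attacked by Ng8; f7: attacked by Be6; d8: attacked by Qe7; f8: attacked by Qe7.
Black has no legal moves → checkmate.

yes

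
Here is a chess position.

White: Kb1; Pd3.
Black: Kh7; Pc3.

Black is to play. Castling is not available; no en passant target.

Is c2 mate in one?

After c2: white king on b1; in check: yes, from the black pawn on c2.
White has 5 legal replies: Kxc2, Kb2, Ka2, Kc1, Ka1.
In check but a legal move exists → not checkmate.

no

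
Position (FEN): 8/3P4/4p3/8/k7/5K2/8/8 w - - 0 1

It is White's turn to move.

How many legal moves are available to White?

12

White to move; king on f3.
In check: no.
Legal moves: Kg4, Kf4, Ke4, Kg3, Ke3, Kg2, Kf2, Ke2, d8=Q, d8=R, d8=B, d8=N.
Count: 12.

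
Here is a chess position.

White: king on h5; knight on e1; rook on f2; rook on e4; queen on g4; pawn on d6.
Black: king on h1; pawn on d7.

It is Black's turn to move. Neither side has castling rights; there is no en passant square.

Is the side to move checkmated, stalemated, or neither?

Black to move; black king on h1.
In check: no.
King squares — g1: attacked by Qg4; g2: attacked by Ne1; h2: attacked by Rf2.
Legal moves for Black: none.
Not in check and no legal moves → stalemate.

stalemate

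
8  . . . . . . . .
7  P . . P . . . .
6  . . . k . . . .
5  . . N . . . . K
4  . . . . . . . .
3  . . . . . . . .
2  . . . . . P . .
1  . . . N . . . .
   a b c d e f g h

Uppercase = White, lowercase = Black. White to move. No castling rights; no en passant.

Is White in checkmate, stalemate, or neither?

neither

White to move; white king on h5.
In check: no.
Legal moves for White include: Kh6, Kg6, Kg5, Kh4, Kg4, Nb7+, Ne6, Na6, Ne4+, Na4, Nd3, Nb3, Ne3, Nc3, Nb2, d8=Q+, d8=R+, d8=B, ... (list truncated; more exist).
White has legal moves and is not in check → neither.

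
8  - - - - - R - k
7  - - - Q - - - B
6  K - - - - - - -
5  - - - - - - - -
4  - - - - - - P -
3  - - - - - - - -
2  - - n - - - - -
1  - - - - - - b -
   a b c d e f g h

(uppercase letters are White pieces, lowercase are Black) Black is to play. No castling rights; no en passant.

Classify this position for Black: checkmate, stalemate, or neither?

Black to move; black king on h8.
In check: yes, from the white rook on f8.
King squares — g7: attacked by Qd7; h7: attacked by Qd7; g8: attacked by Bh7.
Legal moves for Black: none.
In check with no legal moves → checkmate.

checkmate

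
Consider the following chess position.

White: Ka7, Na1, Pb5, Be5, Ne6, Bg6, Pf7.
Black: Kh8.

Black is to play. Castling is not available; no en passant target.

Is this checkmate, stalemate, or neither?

Black to move; black king on h8.
In check: yes, from the white bishop on e5.
King squares — g7: attacked by Be5; h7: attacked by Bg6; g8: attacked by Pf7.
Legal moves for Black: none.
In check with no legal moves → checkmate.

checkmate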